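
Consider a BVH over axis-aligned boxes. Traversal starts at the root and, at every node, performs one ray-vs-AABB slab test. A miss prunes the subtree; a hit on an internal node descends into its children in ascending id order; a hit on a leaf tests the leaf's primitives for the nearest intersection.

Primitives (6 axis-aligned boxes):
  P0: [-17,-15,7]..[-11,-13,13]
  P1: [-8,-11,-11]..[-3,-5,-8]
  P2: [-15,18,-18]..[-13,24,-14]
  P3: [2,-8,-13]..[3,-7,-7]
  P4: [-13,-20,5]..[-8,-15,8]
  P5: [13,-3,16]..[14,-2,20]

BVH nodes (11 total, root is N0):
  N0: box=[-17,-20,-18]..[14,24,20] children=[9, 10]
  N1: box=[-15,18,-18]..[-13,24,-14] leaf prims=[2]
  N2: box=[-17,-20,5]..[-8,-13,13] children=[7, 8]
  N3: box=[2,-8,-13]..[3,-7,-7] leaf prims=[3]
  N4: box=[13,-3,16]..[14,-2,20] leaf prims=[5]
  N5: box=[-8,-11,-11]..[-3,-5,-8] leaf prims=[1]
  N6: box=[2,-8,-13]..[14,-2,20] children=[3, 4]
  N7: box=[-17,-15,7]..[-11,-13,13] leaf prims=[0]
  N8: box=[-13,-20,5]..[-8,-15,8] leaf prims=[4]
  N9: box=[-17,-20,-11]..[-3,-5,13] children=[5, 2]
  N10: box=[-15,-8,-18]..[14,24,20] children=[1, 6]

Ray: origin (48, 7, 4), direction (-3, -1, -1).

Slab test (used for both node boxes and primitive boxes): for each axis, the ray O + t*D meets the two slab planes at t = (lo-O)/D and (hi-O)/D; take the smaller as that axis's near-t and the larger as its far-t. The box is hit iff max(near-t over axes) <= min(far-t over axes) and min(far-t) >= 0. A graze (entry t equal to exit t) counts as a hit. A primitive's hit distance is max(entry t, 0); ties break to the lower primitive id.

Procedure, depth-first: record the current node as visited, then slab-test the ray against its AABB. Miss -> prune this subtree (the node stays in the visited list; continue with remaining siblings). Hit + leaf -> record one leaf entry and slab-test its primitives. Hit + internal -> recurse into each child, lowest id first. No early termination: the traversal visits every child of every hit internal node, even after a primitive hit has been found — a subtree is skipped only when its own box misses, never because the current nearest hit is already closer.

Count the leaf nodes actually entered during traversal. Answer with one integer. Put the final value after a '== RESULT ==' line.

Trace the traversal:
N0 x:[34/3,65/3] y:[-17,27] z:[-16,22] -> hit [34/3,65/3], descend [9, 10]
  N9 x:[17,65/3] y:[12,27] z:[-9,15] -> miss, prune
  N10 x:[34/3,21] y:[-17,15] z:[-16,22] -> hit [34/3,15], descend [1, 6]
    N1 x:[61/3,21] y:[-17,-11] z:[18,22] -> miss, prune
    N6 x:[34/3,46/3] y:[9,15] z:[-16,17] -> hit [34/3,15], descend [3, 4]
      N3 x:[15,46/3] y:[14,15] z:[11,17] -> hit [15,15] leaf, test {P3@t=15}
      N4 x:[34/3,35/3] y:[9,10] z:[-16,-12] -> miss, prune

Summary -> nodes [0, 9, 10, 1, 6, 3, 4]; box-tests=7; leaf-entries=1; first=P3

== RESULT ==
1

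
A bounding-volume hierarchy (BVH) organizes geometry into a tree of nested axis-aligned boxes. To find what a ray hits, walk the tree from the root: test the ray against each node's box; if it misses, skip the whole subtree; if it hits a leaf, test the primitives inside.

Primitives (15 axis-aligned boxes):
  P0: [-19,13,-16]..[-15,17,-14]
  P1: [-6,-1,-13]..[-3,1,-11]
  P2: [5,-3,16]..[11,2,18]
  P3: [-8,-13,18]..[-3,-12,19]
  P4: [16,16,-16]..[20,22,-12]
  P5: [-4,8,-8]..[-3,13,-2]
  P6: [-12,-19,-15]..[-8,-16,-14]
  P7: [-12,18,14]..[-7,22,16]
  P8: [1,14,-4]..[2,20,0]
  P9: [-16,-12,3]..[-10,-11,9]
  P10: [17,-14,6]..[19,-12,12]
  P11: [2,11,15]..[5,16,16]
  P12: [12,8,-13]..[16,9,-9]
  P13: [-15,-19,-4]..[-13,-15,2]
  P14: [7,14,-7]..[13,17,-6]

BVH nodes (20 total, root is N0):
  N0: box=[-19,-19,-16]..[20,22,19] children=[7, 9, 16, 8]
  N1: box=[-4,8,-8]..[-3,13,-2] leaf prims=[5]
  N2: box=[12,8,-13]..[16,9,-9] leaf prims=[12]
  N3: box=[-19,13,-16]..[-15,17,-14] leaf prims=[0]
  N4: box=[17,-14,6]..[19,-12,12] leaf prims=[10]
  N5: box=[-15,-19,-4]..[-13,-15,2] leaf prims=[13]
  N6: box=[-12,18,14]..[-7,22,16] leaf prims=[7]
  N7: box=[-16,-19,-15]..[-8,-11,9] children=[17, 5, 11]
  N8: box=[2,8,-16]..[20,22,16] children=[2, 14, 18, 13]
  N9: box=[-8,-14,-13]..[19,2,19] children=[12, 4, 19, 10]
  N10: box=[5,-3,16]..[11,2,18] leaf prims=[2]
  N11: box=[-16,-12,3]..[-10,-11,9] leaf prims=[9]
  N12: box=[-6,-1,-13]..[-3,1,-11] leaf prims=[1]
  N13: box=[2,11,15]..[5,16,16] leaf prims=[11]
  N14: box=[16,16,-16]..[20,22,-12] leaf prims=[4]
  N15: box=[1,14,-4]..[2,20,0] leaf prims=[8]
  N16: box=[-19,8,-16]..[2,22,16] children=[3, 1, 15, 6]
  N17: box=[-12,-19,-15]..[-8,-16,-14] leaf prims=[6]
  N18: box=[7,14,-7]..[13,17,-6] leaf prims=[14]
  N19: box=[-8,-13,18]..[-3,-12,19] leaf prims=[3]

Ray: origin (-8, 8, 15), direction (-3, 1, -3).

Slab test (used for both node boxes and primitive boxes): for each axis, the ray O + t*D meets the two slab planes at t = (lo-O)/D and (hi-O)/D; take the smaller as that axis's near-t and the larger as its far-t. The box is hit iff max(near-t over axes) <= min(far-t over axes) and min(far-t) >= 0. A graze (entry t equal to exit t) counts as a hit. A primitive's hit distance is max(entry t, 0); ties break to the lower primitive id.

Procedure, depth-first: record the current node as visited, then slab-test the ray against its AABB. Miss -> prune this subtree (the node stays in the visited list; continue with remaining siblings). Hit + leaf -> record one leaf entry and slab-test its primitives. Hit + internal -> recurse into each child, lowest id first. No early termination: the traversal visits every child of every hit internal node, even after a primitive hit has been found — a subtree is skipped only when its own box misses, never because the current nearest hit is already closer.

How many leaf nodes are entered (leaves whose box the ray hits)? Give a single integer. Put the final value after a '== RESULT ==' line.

Walk:
N0 x:[-28/3,11/3] y:[-27,14] z:[-4/3,31/3] -> hit [-4/3,11/3], descend [7, 8, 9, 16]
  N7 x:[0,8/3] y:[-27,-19] z:[2,10] -> miss, prune
  N8 x:[-28/3,-10/3] y:[0,14] z:[-1/3,31/3] -> miss, prune
  N9 x:[-9,0] y:[-22,-6] z:[-4/3,28/3] -> miss, prune
  N16 x:[-10/3,11/3] y:[0,14] z:[-1/3,31/3] -> hit [0,11/3], descend [1, 3, 6, 15]
    N1 x:[-5/3,-4/3] y:[0,5] z:[17/3,23/3] -> miss, prune
    N3 x:[7/3,11/3] y:[5,9] z:[29/3,31/3] -> miss, prune
    N6 x:[-1/3,4/3] y:[10,14] z:[-1/3,1/3] -> miss, prune
    N15 x:[-10/3,-3] y:[6,12] z:[5,19/3] -> miss, prune

Visited [0, 7, 8, 9, 16, 1, 3, 6, 15]. Tests: 9 box, 0 leaf. Nearest: miss.

== RESULT ==
0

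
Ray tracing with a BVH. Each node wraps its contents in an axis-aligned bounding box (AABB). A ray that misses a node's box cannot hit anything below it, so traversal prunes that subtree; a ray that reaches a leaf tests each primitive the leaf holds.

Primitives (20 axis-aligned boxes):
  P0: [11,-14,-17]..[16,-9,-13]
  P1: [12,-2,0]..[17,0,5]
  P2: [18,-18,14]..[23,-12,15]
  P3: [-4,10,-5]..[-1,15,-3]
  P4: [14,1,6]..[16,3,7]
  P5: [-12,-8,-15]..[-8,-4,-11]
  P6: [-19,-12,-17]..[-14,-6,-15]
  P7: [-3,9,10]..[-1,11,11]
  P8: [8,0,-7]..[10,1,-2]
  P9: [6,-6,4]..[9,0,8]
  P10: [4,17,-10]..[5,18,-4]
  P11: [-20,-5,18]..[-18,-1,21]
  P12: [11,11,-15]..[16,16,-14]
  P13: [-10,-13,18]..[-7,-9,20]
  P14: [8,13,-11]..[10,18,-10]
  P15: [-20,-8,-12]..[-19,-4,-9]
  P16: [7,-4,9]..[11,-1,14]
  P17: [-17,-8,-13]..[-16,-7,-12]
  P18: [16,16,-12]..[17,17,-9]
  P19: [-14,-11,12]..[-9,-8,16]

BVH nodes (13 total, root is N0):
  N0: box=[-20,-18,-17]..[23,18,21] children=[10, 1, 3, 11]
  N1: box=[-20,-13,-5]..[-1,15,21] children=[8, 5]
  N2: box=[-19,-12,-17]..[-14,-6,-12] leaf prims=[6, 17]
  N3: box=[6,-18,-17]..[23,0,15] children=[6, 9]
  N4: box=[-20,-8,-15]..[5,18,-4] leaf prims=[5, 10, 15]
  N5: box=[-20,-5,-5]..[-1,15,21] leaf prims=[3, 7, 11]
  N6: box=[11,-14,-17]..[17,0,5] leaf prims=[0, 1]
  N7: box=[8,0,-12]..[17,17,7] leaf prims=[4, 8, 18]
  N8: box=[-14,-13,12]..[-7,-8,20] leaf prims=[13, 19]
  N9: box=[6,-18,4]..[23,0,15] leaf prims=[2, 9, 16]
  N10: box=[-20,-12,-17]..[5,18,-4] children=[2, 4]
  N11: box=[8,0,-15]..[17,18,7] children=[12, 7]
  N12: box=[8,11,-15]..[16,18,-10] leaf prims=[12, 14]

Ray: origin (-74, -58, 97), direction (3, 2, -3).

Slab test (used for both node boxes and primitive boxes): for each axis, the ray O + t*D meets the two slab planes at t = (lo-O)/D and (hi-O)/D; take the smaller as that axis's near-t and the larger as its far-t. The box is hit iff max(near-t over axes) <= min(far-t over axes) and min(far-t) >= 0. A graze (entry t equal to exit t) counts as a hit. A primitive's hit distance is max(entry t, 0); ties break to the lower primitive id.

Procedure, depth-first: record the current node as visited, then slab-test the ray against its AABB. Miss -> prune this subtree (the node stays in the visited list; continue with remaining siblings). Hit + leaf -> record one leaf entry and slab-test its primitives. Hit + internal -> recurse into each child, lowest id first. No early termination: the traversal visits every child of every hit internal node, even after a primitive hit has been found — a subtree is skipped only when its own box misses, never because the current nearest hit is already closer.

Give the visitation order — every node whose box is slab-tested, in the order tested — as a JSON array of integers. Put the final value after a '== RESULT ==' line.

Traverse from the root:
N0 x:[18,97/3] y:[20,38] z:[76/3,38] -> hit [76/3,97/3], descend [1, 3, 10, 11]
  N1 x:[18,73/3] y:[45/2,73/2] z:[76/3,34] -> miss, prune
  N3 x:[80/3,97/3] y:[20,29] z:[82/3,38] -> hit [82/3,29], descend [6, 9]
    N6 x:[85/3,91/3] y:[22,29] z:[92/3,38] -> miss, prune
    N9 x:[80/3,97/3] y:[20,29] z:[82/3,31] -> hit [82/3,29] leaf, test {P2(miss), P9(miss), P16@t=83/3}
  N10 x:[18,79/3] y:[23,38] z:[101/3,38] -> miss, prune
  N11 x:[82/3,91/3] y:[29,38] z:[30,112/3] -> hit [30,91/3], descend [7, 12]
    N7 x:[82/3,91/3] y:[29,75/2] z:[30,109/3] -> hit [30,91/3] leaf, test {P4@t=30, P8(miss), P18(miss)}
    N12 x:[82/3,30] y:[69/2,38] z:[107/3,112/3] -> miss, prune

Visited [0, 1, 3, 6, 9, 10, 11, 7, 12]. Tests: 9 box, 2 leaf. Nearest: P16.

== RESULT ==
[0, 1, 3, 6, 9, 10, 11, 7, 12]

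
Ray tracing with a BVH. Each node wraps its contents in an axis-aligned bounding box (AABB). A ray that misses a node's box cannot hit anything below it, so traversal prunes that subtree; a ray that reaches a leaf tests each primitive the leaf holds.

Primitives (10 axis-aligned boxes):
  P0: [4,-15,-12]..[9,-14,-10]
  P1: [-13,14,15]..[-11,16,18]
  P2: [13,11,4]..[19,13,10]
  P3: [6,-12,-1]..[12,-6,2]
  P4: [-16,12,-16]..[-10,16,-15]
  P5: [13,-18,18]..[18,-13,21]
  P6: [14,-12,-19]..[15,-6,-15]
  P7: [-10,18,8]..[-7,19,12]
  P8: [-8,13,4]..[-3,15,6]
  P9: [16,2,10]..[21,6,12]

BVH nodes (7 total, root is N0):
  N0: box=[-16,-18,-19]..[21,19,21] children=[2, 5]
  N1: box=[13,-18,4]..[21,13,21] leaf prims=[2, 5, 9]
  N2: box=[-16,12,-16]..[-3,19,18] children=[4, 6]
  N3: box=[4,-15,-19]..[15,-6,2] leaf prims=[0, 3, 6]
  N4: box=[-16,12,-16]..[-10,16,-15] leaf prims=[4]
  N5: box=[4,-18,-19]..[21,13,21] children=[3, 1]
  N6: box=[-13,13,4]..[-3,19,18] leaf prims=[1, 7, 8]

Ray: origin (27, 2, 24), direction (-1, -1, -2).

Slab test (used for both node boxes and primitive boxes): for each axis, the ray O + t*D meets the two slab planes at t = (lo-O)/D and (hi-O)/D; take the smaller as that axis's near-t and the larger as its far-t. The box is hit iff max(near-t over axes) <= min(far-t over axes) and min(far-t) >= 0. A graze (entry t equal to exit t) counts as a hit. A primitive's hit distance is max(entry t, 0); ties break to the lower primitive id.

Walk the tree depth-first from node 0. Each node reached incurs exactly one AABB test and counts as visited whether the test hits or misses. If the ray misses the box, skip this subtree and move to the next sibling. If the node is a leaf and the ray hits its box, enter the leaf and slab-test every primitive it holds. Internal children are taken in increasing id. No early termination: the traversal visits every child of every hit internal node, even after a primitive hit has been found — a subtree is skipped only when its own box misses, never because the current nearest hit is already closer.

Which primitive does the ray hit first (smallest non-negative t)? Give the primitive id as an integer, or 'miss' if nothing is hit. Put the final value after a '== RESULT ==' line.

Trace the traversal:
N0 x:[6,43] y:[-17,20] z:[3/2,43/2] -> hit [6,20], descend [2, 5]
  N2 x:[30,43] y:[-17,-10] z:[3,20] -> miss, prune
  N5 x:[6,23] y:[-11,20] z:[3/2,43/2] -> hit [6,20], descend [1, 3]
    N1 x:[6,14] y:[-11,20] z:[3/2,10] -> hit [6,10] leaf, test {P2(miss), P5(miss), P9(miss)}
    N3 x:[12,23] y:[8,17] z:[11,43/2] -> hit [12,17] leaf, test {P0(miss), P3(miss), P6(miss)}

Visited [0, 2, 5, 1, 3]. Tests: 5 box, 2 leaf. Nearest: miss.

== RESULT ==
miss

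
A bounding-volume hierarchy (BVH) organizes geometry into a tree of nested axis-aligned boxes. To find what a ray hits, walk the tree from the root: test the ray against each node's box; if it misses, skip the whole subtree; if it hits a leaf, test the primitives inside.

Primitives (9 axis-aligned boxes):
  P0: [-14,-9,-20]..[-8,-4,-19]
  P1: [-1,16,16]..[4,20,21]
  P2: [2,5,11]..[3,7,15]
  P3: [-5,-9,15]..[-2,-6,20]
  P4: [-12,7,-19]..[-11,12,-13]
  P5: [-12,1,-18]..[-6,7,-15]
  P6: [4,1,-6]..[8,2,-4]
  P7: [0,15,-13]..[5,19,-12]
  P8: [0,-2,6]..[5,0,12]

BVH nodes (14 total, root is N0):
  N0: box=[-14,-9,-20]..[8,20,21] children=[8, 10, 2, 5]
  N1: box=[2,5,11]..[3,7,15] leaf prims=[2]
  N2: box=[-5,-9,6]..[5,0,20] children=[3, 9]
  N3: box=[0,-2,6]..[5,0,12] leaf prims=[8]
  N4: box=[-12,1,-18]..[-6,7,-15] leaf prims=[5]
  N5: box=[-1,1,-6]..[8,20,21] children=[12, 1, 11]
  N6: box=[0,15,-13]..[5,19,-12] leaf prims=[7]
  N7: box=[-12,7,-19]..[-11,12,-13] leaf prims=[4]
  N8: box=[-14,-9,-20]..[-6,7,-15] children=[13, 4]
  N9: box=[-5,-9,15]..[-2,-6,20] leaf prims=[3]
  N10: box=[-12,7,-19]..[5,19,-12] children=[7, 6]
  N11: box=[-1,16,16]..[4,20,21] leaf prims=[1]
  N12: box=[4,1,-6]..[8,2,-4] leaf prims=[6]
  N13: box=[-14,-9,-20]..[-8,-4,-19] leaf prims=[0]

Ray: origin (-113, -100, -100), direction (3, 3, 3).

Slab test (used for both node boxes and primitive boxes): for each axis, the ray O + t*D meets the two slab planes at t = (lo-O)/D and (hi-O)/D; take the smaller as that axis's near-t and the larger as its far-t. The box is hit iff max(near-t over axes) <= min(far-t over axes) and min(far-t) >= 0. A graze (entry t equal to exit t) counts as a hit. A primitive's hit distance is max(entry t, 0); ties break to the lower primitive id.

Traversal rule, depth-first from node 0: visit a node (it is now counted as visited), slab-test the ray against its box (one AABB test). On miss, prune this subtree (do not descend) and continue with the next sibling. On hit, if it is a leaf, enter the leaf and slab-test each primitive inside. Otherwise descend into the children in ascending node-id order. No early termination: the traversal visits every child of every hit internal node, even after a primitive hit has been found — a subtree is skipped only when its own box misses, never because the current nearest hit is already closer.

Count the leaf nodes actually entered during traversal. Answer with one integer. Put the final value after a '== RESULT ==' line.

Walk:
N0 x:[33,121/3] y:[91/3,40] z:[80/3,121/3] -> hit [33,40], descend [2, 5, 8, 10]
  N2 x:[36,118/3] y:[91/3,100/3] z:[106/3,40] -> miss, prune
  N5 x:[112/3,121/3] y:[101/3,40] z:[94/3,121/3] -> hit [112/3,40], descend [1, 11, 12]
    N1 x:[115/3,116/3] y:[35,107/3] z:[37,115/3] -> miss, prune
    N11 x:[112/3,39] y:[116/3,40] z:[116/3,121/3] -> hit [116/3,39] leaf, test {P1@t=116/3}
    N12 x:[39,121/3] y:[101/3,34] z:[94/3,32] -> miss, prune
  N8 x:[33,107/3] y:[91/3,107/3] z:[80/3,85/3] -> miss, prune
  N10 x:[101/3,118/3] y:[107/3,119/3] z:[27,88/3] -> miss, prune

8 AABB tests over nodes [0, 2, 5, 1, 11, 12, 8, 10]; 1 leaf entered; closest P1.

== RESULT ==
1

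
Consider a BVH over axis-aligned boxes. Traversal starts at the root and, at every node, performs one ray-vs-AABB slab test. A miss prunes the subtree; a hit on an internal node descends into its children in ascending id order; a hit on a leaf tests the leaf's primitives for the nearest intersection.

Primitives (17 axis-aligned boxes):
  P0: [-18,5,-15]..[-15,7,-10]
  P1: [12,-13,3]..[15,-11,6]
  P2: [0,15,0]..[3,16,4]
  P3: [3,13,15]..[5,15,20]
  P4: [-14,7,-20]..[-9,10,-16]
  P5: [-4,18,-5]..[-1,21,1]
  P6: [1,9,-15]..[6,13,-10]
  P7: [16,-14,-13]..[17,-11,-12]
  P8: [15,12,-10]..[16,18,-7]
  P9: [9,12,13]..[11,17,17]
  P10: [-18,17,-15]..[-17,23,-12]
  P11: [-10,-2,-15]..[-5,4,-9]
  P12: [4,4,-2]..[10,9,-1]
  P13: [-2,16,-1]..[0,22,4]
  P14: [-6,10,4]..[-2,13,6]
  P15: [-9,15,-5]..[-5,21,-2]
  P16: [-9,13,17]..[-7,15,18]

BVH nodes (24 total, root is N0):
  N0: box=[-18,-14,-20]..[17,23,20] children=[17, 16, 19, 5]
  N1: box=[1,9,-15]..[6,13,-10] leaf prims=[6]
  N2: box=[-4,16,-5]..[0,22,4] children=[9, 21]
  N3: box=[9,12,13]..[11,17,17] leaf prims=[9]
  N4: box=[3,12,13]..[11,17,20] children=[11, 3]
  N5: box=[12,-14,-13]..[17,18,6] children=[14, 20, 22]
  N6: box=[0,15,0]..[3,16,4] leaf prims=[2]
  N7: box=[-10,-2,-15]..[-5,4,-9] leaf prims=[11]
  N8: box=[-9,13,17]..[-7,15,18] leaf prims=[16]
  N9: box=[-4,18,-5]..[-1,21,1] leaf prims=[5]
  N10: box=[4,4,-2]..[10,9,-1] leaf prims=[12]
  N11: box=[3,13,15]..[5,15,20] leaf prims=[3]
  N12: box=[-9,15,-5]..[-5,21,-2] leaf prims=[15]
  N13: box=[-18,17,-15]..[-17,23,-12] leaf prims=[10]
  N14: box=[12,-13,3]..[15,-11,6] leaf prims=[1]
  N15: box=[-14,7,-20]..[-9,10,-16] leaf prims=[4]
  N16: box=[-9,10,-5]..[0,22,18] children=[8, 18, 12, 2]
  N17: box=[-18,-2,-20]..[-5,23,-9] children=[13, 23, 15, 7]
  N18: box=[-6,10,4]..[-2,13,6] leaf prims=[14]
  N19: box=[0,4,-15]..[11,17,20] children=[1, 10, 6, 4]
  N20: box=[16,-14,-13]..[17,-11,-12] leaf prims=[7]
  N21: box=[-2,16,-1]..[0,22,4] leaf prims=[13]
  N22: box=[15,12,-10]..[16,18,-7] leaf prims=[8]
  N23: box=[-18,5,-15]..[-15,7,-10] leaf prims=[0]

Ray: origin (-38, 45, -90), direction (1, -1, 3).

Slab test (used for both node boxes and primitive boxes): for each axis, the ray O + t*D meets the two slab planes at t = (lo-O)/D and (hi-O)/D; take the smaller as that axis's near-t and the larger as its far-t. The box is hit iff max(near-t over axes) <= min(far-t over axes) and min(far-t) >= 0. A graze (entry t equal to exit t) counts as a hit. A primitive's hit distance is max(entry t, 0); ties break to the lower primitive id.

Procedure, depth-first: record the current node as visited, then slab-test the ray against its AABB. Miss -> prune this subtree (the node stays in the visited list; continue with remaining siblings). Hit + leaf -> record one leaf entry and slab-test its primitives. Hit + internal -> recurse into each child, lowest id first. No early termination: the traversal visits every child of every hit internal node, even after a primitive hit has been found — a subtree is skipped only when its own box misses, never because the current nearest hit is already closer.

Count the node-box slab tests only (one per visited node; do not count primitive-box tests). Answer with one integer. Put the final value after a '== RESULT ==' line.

Walk:
N0 x:[20,55] y:[22,59] z:[70/3,110/3] -> hit [70/3,110/3], descend [5, 16, 17, 19]
  N5 x:[50,55] y:[27,59] z:[77/3,32] -> miss, prune
  N16 x:[29,38] y:[23,35] z:[85/3,36] -> hit [29,35], descend [2, 8, 12, 18]
    N2 x:[34,38] y:[23,29] z:[85/3,94/3] -> miss, prune
    N8 x:[29,31] y:[30,32] z:[107/3,36] -> miss, prune
    N12 x:[29,33] y:[24,30] z:[85/3,88/3] -> hit [29,88/3] leaf, test {P15@t=29}
    N18 x:[32,36] y:[32,35] z:[94/3,32] -> hit [32,32] leaf, test {P14@t=32}
  N17 x:[20,33] y:[22,47] z:[70/3,27] -> hit [70/3,27], descend [7, 13, 15, 23]
    N7 x:[28,33] y:[41,47] z:[25,27] -> miss, prune
    N13 x:[20,21] y:[22,28] z:[25,26] -> miss, prune
    N15 x:[24,29] y:[35,38] z:[70/3,74/3] -> miss, prune
    N23 x:[20,23] y:[38,40] z:[25,80/3] -> miss, prune
  N19 x:[38,49] y:[28,41] z:[25,110/3] -> miss, prune

13 AABB tests over nodes [0, 5, 16, 2, 8, 12, 18, 17, 7, 13, 15, 23, 19]; 2 leaves entered; closest P15.

== RESULT ==
13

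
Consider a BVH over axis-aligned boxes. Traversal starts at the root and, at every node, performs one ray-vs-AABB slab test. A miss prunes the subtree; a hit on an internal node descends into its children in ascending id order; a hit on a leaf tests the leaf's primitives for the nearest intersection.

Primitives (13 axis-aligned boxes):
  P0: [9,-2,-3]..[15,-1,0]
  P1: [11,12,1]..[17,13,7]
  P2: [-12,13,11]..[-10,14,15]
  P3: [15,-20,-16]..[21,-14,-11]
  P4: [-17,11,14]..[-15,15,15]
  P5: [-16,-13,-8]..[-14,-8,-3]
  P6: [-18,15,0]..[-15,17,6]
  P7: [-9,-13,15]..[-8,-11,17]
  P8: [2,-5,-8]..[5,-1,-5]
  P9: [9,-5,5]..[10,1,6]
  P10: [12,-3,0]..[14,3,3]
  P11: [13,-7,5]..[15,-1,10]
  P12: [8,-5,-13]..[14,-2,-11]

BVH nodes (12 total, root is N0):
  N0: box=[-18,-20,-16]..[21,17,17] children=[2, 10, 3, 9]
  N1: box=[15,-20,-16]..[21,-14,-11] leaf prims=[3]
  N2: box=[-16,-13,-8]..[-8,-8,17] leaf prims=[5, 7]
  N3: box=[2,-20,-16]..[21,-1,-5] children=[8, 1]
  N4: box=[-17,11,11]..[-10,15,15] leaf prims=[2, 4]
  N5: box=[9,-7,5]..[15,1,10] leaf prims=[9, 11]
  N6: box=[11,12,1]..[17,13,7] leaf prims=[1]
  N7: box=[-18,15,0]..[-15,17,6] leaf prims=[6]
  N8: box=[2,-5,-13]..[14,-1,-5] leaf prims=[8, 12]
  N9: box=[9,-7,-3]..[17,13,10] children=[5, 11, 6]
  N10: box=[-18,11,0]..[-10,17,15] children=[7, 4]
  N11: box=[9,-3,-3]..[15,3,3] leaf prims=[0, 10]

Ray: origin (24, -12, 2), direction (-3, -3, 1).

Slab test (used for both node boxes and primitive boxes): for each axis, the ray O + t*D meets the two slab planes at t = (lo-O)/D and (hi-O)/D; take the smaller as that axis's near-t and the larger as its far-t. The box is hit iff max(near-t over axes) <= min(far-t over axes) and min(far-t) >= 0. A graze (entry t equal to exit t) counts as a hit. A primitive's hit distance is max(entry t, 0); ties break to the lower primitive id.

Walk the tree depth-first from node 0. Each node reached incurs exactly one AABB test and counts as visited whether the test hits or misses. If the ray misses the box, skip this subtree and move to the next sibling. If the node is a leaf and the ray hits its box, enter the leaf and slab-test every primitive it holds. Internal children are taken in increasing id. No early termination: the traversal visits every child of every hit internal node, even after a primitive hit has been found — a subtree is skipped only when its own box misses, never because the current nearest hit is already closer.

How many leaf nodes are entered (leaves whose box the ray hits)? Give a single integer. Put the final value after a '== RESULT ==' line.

Trace the traversal:
N0 x:[1,14] y:[-29/3,8/3] z:[-18,15] -> hit [1,8/3], descend [2, 3, 9, 10]
  N2 x:[32/3,40/3] y:[-4/3,1/3] z:[-10,15] -> miss, prune
  N3 x:[1,22/3] y:[-11/3,8/3] z:[-18,-7] -> miss, prune
  N9 x:[7/3,5] y:[-25/3,-5/3] z:[-5,8] -> miss, prune
  N10 x:[34/3,14] y:[-29/3,-23/3] z:[-2,13] -> miss, prune

Visited [0, 2, 3, 9, 10]. Tests: 5 box, 0 leaf. Nearest: miss.

== RESULT ==
0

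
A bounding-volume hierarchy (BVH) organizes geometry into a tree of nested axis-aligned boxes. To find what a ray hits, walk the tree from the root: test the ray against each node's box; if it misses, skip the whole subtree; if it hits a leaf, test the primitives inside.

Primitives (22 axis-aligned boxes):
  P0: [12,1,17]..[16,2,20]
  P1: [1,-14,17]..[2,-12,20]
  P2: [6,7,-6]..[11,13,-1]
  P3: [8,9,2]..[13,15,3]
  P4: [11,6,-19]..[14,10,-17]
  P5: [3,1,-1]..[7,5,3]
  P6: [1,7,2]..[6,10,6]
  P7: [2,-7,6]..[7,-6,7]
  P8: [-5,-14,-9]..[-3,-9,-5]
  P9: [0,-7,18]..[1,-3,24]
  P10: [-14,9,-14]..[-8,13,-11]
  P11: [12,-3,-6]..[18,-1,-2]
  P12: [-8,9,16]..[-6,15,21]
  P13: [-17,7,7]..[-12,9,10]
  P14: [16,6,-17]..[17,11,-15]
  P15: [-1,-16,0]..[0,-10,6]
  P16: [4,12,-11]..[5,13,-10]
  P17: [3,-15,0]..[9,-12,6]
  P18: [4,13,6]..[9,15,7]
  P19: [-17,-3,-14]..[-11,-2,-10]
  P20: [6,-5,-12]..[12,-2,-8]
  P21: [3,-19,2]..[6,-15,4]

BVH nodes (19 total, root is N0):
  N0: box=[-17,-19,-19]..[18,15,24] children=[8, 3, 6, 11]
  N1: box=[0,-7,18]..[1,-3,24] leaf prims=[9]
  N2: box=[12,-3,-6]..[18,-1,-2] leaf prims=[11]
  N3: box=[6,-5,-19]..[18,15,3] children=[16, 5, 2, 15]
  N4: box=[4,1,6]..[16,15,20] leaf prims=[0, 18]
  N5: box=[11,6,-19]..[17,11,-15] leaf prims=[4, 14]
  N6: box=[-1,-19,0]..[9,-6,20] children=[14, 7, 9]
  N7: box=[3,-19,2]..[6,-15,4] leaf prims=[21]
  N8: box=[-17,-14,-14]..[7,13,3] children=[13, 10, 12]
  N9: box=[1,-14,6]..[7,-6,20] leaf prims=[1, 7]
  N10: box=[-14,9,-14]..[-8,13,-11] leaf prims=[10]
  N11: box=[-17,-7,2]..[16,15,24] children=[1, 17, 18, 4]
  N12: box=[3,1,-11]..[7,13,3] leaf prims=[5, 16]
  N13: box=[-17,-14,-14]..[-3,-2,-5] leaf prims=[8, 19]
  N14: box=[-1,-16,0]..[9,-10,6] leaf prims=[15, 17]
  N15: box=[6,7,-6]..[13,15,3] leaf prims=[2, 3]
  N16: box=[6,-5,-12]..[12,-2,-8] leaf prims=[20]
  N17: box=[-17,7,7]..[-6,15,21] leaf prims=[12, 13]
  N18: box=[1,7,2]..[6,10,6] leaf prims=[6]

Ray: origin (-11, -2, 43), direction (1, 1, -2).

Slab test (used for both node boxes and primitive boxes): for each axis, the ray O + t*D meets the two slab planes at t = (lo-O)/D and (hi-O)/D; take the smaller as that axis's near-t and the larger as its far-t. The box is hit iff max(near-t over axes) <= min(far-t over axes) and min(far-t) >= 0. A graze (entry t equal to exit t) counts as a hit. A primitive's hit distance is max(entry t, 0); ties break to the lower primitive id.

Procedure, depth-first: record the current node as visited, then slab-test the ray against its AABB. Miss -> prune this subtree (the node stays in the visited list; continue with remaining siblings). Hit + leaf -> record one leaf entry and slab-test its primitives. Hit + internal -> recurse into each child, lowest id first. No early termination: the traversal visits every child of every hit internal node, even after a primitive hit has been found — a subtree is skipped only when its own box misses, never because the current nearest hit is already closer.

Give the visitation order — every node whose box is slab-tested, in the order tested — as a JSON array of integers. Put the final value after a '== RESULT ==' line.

Trace the traversal:
N0 x:[-6,29] y:[-17,17] z:[19/2,31] -> hit [19/2,17], descend [3, 6, 8, 11]
  N3 x:[17,29] y:[-3,17] z:[20,31] -> miss, prune
  N6 x:[10,20] y:[-17,-4] z:[23/2,43/2] -> miss, prune
  N8 x:[-6,18] y:[-12,15] z:[20,57/2] -> miss, prune
  N11 x:[-6,27] y:[-5,17] z:[19/2,41/2] -> hit [19/2,17], descend [1, 4, 17, 18]
    N1 x:[11,12] y:[-5,-1] z:[19/2,25/2] -> miss, prune
    N4 x:[15,27] y:[3,17] z:[23/2,37/2] -> hit [15,17] leaf, test {P0(miss), P18(miss)}
    N17 x:[-6,5] y:[9,17] z:[11,18] -> miss, prune
    N18 x:[12,17] y:[9,12] z:[37/2,41/2] -> miss, prune

9 AABB tests over nodes [0, 3, 6, 8, 11, 1, 4, 17, 18]; 1 leaf entered; closest miss.

== RESULT ==
[0, 3, 6, 8, 11, 1, 4, 17, 18]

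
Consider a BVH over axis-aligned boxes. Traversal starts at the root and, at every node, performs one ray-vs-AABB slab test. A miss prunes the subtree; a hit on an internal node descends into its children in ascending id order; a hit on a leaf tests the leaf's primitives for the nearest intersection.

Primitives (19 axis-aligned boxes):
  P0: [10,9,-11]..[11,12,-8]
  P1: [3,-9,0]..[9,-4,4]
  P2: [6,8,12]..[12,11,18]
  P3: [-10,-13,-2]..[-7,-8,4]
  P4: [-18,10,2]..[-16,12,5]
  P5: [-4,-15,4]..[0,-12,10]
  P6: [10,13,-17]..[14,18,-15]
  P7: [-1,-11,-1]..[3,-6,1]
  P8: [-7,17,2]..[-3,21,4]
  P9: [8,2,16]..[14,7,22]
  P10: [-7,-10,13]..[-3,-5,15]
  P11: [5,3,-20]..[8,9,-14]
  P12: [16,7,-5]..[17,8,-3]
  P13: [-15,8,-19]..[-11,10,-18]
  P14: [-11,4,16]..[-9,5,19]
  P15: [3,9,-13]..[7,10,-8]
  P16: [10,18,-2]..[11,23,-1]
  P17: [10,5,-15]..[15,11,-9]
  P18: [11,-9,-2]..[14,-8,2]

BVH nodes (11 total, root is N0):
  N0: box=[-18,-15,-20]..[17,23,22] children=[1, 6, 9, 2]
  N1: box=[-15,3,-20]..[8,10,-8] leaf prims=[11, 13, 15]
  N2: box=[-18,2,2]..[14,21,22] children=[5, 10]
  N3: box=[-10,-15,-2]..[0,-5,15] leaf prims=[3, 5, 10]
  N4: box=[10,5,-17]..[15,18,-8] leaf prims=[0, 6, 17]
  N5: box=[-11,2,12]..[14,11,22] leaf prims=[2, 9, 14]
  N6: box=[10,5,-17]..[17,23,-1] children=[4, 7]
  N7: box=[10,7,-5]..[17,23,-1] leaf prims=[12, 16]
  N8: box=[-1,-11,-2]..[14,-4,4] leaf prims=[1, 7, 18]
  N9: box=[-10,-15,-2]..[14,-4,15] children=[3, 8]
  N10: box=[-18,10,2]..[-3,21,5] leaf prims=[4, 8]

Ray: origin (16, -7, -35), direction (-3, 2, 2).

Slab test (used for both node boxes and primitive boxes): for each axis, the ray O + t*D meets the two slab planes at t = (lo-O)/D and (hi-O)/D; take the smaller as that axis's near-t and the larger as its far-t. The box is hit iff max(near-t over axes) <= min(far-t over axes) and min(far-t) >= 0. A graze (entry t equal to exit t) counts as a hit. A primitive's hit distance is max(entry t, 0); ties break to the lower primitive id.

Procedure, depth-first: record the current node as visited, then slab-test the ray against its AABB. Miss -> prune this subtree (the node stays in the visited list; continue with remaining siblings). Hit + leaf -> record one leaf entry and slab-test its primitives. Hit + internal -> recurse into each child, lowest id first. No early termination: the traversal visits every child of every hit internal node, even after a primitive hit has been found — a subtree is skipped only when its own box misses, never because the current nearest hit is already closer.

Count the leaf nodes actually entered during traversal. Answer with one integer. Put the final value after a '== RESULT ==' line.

Traverse from the root:
N0 x:[-1/3,34/3] y:[-4,15] z:[15/2,57/2] -> hit [15/2,34/3], descend [1, 2, 6, 9]
  N1 x:[8/3,31/3] y:[5,17/2] z:[15/2,27/2] -> hit [15/2,17/2] leaf, test {P11(miss), P13(miss), P15(miss)}
  N2 x:[2/3,34/3] y:[9/2,14] z:[37/2,57/2] -> miss, prune
  N6 x:[-1/3,2] y:[6,15] z:[9,17] -> miss, prune
  N9 x:[2/3,26/3] y:[-4,3/2] z:[33/2,25] -> miss, prune

Summary -> nodes [0, 1, 2, 6, 9]; box-tests=5; leaf-entries=1; first=miss

== RESULT ==
1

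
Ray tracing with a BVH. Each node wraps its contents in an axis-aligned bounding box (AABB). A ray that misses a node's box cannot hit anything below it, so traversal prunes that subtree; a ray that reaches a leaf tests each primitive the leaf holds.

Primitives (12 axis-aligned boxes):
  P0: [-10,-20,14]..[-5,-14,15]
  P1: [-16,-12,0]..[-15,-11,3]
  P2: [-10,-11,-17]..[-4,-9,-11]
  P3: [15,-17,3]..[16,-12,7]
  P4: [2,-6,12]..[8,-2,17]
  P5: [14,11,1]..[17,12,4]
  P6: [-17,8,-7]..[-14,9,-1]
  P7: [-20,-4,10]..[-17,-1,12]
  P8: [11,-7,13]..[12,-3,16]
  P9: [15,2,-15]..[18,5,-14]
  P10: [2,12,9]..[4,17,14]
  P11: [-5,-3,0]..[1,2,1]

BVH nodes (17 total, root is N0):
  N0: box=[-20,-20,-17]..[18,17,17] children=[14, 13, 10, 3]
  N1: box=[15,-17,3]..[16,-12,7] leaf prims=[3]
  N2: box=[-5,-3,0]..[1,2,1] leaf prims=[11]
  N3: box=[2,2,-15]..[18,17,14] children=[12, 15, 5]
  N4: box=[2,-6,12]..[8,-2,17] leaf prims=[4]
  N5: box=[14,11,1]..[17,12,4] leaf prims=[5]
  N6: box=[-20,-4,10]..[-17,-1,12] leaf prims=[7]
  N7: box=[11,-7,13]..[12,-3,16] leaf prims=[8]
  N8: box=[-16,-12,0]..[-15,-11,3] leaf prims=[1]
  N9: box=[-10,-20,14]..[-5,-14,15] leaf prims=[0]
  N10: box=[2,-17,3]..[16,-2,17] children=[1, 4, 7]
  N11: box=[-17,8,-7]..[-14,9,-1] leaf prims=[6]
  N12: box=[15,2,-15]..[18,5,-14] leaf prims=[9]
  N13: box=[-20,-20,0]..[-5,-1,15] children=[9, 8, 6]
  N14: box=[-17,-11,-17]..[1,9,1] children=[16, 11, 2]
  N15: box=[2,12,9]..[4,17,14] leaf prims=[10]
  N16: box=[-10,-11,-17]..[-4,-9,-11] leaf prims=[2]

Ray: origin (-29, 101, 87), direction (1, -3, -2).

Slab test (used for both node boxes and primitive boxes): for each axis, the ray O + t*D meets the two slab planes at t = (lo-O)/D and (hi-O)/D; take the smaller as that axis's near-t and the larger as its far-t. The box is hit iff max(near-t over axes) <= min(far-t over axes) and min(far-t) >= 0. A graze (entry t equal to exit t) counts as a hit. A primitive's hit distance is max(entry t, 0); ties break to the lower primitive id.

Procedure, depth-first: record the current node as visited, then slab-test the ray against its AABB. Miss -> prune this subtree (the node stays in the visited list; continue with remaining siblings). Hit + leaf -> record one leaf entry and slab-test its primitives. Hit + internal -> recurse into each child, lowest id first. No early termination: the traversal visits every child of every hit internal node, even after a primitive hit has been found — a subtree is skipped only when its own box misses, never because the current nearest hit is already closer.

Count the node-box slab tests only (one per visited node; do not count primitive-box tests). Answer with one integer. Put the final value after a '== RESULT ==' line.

Walk:
N0 x:[9,47] y:[28,121/3] z:[35,52] -> hit [35,121/3], descend [3, 10, 13, 14]
  N3 x:[31,47] y:[28,33] z:[73/2,51] -> miss, prune
  N10 x:[31,45] y:[103/3,118/3] z:[35,42] -> hit [35,118/3], descend [1, 4, 7]
    N1 x:[44,45] y:[113/3,118/3] z:[40,42] -> miss, prune
    N4 x:[31,37] y:[103/3,107/3] z:[35,75/2] -> hit [35,107/3] leaf, test {P4@t=35}
    N7 x:[40,41] y:[104/3,36] z:[71/2,37] -> miss, prune
  N13 x:[9,24] y:[34,121/3] z:[36,87/2] -> miss, prune
  N14 x:[12,30] y:[92/3,112/3] z:[43,52] -> miss, prune

Visited [0, 3, 10, 1, 4, 7, 13, 14]. Tests: 8 box, 1 leaf. Nearest: P4.

== RESULT ==
8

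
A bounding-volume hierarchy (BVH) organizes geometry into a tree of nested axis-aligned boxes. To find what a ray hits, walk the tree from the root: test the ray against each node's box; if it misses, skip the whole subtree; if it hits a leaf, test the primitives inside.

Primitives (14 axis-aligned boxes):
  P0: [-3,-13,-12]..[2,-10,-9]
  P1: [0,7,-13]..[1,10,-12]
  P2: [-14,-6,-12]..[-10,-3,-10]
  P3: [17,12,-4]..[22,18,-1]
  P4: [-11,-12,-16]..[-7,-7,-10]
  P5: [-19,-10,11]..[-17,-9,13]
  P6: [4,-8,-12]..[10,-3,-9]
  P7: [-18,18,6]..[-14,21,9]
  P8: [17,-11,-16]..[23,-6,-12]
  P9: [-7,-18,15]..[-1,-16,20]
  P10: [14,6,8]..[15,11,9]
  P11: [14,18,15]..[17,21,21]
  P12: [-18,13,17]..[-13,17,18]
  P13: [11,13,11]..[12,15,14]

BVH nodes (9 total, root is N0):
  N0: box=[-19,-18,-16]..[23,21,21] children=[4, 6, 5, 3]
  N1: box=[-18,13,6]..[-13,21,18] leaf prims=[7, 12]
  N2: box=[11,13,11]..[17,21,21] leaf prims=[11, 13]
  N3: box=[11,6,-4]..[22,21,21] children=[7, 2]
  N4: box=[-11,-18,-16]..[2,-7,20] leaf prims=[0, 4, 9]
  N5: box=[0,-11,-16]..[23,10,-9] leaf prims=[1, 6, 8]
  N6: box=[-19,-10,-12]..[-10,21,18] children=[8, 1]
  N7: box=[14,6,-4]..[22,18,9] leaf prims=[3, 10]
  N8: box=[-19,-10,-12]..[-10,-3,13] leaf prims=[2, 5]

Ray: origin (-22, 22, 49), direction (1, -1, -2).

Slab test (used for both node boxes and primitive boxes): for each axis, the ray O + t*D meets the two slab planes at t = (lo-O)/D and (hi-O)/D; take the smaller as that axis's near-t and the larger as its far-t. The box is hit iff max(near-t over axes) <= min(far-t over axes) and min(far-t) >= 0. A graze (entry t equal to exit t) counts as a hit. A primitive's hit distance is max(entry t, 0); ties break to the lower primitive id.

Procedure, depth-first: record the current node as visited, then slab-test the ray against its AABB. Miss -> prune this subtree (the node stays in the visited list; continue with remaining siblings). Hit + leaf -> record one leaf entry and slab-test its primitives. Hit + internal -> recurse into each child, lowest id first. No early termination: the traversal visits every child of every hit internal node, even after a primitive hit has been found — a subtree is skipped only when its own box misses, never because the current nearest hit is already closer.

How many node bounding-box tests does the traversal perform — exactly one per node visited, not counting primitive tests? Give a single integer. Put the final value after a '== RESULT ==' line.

Walk:
N0 x:[3,45] y:[1,40] z:[14,65/2] -> hit [14,65/2], descend [3, 4, 5, 6]
  N3 x:[33,44] y:[1,16] z:[14,53/2] -> miss, prune
  N4 x:[11,24] y:[29,40] z:[29/2,65/2] -> miss, prune
  N5 x:[22,45] y:[12,33] z:[29,65/2] -> hit [29,65/2] leaf, test {P1(miss), P6@t=29, P8(miss)}
  N6 x:[3,12] y:[1,32] z:[31/2,61/2] -> miss, prune

Summary -> nodes [0, 3, 4, 5, 6]; box-tests=5; leaf-entries=1; first=P6

== RESULT ==
5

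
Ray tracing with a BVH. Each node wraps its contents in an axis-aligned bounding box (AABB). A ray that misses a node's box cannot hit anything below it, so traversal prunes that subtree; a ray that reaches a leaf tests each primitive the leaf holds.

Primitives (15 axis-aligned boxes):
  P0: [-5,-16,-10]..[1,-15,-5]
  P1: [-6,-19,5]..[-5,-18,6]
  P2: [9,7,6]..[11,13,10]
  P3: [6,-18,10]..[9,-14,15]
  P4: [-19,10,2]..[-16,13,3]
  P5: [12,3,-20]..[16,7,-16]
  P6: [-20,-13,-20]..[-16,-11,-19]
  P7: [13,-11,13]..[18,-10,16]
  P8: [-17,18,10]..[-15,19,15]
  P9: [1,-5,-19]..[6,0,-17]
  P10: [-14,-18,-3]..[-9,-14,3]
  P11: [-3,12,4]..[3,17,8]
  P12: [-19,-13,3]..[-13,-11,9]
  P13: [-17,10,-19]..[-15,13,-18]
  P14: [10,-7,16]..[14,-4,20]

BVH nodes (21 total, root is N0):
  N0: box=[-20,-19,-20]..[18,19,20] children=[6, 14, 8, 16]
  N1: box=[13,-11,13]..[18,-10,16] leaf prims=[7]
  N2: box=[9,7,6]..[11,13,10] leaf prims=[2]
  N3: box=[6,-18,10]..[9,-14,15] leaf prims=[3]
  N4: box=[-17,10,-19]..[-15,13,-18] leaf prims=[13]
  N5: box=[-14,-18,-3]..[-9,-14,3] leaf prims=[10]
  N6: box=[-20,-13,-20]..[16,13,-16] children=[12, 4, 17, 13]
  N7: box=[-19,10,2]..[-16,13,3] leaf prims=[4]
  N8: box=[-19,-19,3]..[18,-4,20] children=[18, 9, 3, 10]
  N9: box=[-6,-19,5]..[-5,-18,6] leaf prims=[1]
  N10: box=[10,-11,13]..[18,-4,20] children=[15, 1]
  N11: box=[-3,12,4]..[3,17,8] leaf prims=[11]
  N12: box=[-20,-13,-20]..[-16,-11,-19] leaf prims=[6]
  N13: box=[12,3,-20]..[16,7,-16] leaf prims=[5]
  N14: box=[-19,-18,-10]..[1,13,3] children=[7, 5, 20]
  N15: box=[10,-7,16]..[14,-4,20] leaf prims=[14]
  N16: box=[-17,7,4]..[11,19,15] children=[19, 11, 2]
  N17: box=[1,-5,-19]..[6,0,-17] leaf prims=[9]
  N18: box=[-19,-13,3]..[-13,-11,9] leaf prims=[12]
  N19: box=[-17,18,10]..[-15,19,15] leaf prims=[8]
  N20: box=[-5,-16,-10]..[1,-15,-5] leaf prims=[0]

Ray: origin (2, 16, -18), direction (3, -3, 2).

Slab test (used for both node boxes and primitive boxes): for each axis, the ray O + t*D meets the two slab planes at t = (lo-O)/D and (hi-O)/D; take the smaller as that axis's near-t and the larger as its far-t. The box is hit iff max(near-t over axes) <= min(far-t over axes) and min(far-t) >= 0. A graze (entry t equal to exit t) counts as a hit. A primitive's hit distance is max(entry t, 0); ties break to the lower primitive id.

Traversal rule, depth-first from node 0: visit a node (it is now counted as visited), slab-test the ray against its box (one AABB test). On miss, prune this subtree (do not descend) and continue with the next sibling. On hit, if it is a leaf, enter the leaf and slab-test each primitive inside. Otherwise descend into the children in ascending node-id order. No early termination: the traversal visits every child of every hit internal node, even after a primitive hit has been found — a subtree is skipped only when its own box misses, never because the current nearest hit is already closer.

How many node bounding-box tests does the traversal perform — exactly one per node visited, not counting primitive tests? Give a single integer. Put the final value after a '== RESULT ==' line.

Traverse from the root:
N0 x:[-22/3,16/3] y:[-1,35/3] z:[-1,19] -> hit [-1,16/3], descend [6, 8, 14, 16]
  N6 x:[-22/3,14/3] y:[1,29/3] z:[-1,1] -> hit [1,1], descend [4, 12, 13, 17]
    N4 x:[-19/3,-17/3] y:[1,2] z:[-1/2,0] -> miss, prune
    N12 x:[-22/3,-6] y:[9,29/3] z:[-1,-1/2] -> miss, prune
    N13 x:[10/3,14/3] y:[3,13/3] z:[-1,1] -> miss, prune
    N17 x:[-1/3,4/3] y:[16/3,7] z:[-1/2,1/2] -> miss, prune
  N8 x:[-7,16/3] y:[20/3,35/3] z:[21/2,19] -> miss, prune
  N14 x:[-7,-1/3] y:[1,34/3] z:[4,21/2] -> miss, prune
  N16 x:[-19/3,3] y:[-1,3] z:[11,33/2] -> miss, prune

Summary -> nodes [0, 6, 4, 12, 13, 17, 8, 14, 16]; box-tests=9; leaf-entries=0; first=miss

== RESULT ==
9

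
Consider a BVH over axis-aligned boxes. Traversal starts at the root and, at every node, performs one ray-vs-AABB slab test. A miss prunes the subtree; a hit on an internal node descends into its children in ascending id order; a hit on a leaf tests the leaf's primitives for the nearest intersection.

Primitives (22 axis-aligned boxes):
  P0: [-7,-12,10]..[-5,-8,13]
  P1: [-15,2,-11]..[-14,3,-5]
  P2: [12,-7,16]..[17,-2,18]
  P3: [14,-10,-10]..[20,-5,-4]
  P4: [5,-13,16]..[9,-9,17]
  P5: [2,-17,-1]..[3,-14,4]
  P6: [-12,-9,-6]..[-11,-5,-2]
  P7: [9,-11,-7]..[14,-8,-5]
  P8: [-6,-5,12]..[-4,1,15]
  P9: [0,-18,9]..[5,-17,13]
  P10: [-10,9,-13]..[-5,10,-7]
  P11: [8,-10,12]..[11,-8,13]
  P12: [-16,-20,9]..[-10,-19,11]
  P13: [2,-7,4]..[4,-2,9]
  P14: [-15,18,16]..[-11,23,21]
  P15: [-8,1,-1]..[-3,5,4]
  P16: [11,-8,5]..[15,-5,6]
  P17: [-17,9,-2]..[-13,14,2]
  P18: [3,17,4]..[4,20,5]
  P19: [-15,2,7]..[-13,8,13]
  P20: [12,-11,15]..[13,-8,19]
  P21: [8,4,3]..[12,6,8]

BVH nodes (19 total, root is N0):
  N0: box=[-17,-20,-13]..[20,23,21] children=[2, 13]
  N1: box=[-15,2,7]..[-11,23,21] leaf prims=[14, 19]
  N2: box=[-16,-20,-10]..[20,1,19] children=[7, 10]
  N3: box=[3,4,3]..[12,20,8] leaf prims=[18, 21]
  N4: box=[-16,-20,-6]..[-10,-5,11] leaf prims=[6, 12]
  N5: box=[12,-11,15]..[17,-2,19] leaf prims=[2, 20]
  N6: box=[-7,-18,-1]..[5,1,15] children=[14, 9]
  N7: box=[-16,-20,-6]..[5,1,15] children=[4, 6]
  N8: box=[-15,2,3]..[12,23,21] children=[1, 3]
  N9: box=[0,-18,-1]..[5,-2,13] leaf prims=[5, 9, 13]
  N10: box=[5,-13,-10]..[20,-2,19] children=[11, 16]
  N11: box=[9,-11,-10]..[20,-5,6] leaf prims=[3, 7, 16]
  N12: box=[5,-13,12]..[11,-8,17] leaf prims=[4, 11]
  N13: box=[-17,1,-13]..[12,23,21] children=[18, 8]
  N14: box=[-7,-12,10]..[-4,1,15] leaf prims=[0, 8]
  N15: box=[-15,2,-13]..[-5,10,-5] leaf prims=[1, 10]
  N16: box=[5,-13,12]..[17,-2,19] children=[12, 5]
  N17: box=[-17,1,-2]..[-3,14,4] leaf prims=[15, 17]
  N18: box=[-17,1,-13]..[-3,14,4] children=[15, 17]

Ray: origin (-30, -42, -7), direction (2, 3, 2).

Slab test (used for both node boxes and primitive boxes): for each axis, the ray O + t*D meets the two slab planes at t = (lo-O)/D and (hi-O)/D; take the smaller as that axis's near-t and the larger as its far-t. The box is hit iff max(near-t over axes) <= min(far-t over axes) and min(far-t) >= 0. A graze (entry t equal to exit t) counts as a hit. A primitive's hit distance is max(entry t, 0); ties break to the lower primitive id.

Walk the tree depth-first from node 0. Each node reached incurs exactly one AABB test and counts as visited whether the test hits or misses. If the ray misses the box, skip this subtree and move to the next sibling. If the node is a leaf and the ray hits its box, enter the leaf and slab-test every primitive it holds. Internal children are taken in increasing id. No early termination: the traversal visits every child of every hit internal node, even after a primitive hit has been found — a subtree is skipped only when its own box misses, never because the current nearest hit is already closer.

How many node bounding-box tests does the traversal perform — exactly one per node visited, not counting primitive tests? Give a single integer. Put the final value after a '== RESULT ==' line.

Traverse from the root:
N0 x:[13/2,25] y:[22/3,65/3] z:[-3,14] -> hit [22/3,14], descend [2, 13]
  N2 x:[7,25] y:[22/3,43/3] z:[-3/2,13] -> hit [22/3,13], descend [7, 10]
    N7 x:[7,35/2] y:[22/3,43/3] z:[1/2,11] -> hit [22/3,11], descend [4, 6]
      N4 x:[7,10] y:[22/3,37/3] z:[1/2,9] -> hit [22/3,9] leaf, test {P6(miss), P12(miss)}
      N6 x:[23/2,35/2] y:[8,43/3] z:[3,11] -> miss, prune
    N10 x:[35/2,25] y:[29/3,40/3] z:[-3/2,13] -> miss, prune
  N13 x:[13/2,21] y:[43/3,65/3] z:[-3,14] -> miss, prune

Summary -> nodes [0, 2, 7, 4, 6, 10, 13]; box-tests=7; leaf-entries=1; first=miss

== RESULT ==
7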